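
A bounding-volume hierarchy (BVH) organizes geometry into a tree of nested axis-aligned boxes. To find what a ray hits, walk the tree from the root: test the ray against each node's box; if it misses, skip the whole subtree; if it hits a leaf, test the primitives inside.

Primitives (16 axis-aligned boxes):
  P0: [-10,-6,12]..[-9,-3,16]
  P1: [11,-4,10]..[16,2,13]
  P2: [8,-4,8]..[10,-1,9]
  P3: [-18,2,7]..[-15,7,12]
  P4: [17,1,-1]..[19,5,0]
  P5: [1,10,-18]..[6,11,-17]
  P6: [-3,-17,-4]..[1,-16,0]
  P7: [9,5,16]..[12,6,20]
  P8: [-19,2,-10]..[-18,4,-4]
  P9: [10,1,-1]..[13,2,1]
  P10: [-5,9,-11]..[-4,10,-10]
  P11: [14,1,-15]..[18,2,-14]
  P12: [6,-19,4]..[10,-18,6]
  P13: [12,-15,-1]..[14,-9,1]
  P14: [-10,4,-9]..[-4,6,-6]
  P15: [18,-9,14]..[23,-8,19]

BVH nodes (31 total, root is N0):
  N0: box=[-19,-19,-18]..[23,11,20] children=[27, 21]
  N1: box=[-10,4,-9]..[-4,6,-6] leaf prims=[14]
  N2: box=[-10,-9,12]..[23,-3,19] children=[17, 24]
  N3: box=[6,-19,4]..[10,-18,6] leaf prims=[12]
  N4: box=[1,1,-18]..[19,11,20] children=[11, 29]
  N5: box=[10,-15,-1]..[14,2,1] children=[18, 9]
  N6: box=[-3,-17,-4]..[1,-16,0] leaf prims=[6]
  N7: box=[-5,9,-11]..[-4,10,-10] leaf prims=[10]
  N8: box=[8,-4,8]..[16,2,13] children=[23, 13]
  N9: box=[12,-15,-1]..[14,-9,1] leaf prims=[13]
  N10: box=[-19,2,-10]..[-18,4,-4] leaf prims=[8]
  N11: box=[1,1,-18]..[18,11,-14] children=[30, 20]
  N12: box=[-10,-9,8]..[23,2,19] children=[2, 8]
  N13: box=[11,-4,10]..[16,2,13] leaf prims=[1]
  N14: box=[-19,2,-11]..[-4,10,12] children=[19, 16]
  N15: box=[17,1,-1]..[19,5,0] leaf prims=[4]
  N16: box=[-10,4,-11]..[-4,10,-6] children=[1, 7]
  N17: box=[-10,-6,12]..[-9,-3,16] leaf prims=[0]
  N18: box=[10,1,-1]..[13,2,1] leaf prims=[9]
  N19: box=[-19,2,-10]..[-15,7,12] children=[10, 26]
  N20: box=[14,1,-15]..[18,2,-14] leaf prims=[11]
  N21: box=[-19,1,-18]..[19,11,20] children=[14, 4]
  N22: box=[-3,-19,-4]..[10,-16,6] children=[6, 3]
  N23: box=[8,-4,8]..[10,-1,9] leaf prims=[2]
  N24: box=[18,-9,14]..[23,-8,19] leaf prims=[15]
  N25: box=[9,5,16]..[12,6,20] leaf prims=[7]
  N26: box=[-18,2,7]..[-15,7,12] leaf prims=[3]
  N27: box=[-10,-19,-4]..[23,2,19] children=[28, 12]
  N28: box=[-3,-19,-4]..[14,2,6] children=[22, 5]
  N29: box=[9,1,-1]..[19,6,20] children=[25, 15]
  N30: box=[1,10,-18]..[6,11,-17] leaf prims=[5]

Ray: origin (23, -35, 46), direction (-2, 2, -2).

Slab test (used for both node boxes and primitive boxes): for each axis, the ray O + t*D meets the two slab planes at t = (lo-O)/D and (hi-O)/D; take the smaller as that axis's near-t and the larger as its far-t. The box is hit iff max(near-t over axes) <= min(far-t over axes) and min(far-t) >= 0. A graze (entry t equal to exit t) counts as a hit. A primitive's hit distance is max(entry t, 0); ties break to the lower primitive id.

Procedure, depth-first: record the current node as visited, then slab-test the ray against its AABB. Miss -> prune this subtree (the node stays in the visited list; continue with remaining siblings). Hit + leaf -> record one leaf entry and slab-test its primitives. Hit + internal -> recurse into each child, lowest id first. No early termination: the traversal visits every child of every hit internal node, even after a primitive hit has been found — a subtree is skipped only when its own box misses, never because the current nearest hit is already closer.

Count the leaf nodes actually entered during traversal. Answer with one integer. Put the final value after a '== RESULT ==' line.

Traverse from the root:
N0 x:[0,21] y:[8,23] z:[13,32] -> hit [13,21], descend [21, 27]
  N21 x:[2,21] y:[18,23] z:[13,32] -> hit [18,21], descend [4, 14]
    N4 x:[2,11] y:[18,23] z:[13,32] -> miss, prune
    N14 x:[27/2,21] y:[37/2,45/2] z:[17,57/2] -> hit [37/2,21], descend [16, 19]
      N16 x:[27/2,33/2] y:[39/2,45/2] z:[26,57/2] -> miss, prune
      N19 x:[19,21] y:[37/2,21] z:[17,28] -> hit [19,21], descend [10, 26]
        N10 x:[41/2,21] y:[37/2,39/2] z:[25,28] -> miss, prune
        N26 x:[19,41/2] y:[37/2,21] z:[17,39/2] -> hit [19,39/2] leaf, test {P3@t=19}
  N27 x:[0,33/2] y:[8,37/2] z:[27/2,25] -> hit [27/2,33/2], descend [12, 28]
    N12 x:[0,33/2] y:[13,37/2] z:[27/2,19] -> hit [27/2,33/2], descend [2, 8]
      N2 x:[0,33/2] y:[13,16] z:[27/2,17] -> hit [27/2,16], descend [17, 24]
        N17 x:[16,33/2] y:[29/2,16] z:[15,17] -> hit [16,16] leaf, test {P0@t=16}
        N24 x:[0,5/2] y:[13,27/2] z:[27/2,16] -> miss, prune
      N8 x:[7/2,15/2] y:[31/2,37/2] z:[33/2,19] -> miss, prune
    N28 x:[9/2,13] y:[8,37/2] z:[20,25] -> miss, prune

15 AABB tests over nodes [0, 21, 4, 14, 16, 19, 10, 26, 27, 12, 2, 17, 24, 8, 28]; 2 leaves entered; closest P0.

== RESULT ==
2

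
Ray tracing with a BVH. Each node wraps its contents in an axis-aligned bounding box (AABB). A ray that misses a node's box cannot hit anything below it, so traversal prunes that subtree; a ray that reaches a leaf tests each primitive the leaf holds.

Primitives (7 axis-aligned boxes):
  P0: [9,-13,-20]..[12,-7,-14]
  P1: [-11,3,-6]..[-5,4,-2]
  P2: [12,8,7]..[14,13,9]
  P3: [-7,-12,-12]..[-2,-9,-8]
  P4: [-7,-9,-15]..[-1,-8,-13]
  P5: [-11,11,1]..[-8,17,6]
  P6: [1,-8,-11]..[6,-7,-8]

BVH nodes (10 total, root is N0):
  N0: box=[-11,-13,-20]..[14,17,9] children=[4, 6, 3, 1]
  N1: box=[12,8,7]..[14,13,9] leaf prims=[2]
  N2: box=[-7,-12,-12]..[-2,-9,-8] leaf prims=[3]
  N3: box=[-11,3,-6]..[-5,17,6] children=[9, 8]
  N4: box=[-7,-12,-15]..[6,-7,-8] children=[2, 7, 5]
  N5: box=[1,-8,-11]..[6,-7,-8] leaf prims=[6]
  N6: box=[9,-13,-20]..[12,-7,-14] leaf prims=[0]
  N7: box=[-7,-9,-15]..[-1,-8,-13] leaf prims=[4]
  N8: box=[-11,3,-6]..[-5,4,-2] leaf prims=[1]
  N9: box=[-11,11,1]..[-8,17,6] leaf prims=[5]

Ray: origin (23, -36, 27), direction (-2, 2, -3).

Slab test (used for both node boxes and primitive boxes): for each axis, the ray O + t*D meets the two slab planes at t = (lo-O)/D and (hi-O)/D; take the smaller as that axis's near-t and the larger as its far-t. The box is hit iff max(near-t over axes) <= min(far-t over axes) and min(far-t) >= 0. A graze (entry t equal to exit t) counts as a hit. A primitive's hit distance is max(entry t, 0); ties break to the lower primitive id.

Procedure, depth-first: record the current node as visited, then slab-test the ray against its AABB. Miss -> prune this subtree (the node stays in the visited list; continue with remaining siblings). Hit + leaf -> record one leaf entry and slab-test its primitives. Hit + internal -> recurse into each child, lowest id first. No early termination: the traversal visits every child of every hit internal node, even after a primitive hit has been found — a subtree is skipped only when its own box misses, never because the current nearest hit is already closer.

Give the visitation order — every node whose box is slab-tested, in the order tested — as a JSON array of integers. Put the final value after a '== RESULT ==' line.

Trace the traversal:
N0 x:[9/2,17] y:[23/2,53/2] z:[6,47/3] -> hit [23/2,47/3], descend [1, 3, 4, 6]
  N1 x:[9/2,11/2] y:[22,49/2] z:[6,20/3] -> miss, prune
  N3 x:[14,17] y:[39/2,53/2] z:[7,11] -> miss, prune
  N4 x:[17/2,15] y:[12,29/2] z:[35/3,14] -> hit [12,14], descend [2, 5, 7]
    N2 x:[25/2,15] y:[12,27/2] z:[35/3,13] -> hit [25/2,13] leaf, test {P3@t=25/2}
    N5 x:[17/2,11] y:[14,29/2] z:[35/3,38/3] -> miss, prune
    N7 x:[12,15] y:[27/2,14] z:[40/3,14] -> hit [27/2,14] leaf, test {P4@t=27/2}
  N6 x:[11/2,7] y:[23/2,29/2] z:[41/3,47/3] -> miss, prune

order=[0, 1, 3, 4, 2, 5, 7, 6]  |boxes|=8  |leaves|=2  hit=P3

== RESULT ==
[0, 1, 3, 4, 2, 5, 7, 6]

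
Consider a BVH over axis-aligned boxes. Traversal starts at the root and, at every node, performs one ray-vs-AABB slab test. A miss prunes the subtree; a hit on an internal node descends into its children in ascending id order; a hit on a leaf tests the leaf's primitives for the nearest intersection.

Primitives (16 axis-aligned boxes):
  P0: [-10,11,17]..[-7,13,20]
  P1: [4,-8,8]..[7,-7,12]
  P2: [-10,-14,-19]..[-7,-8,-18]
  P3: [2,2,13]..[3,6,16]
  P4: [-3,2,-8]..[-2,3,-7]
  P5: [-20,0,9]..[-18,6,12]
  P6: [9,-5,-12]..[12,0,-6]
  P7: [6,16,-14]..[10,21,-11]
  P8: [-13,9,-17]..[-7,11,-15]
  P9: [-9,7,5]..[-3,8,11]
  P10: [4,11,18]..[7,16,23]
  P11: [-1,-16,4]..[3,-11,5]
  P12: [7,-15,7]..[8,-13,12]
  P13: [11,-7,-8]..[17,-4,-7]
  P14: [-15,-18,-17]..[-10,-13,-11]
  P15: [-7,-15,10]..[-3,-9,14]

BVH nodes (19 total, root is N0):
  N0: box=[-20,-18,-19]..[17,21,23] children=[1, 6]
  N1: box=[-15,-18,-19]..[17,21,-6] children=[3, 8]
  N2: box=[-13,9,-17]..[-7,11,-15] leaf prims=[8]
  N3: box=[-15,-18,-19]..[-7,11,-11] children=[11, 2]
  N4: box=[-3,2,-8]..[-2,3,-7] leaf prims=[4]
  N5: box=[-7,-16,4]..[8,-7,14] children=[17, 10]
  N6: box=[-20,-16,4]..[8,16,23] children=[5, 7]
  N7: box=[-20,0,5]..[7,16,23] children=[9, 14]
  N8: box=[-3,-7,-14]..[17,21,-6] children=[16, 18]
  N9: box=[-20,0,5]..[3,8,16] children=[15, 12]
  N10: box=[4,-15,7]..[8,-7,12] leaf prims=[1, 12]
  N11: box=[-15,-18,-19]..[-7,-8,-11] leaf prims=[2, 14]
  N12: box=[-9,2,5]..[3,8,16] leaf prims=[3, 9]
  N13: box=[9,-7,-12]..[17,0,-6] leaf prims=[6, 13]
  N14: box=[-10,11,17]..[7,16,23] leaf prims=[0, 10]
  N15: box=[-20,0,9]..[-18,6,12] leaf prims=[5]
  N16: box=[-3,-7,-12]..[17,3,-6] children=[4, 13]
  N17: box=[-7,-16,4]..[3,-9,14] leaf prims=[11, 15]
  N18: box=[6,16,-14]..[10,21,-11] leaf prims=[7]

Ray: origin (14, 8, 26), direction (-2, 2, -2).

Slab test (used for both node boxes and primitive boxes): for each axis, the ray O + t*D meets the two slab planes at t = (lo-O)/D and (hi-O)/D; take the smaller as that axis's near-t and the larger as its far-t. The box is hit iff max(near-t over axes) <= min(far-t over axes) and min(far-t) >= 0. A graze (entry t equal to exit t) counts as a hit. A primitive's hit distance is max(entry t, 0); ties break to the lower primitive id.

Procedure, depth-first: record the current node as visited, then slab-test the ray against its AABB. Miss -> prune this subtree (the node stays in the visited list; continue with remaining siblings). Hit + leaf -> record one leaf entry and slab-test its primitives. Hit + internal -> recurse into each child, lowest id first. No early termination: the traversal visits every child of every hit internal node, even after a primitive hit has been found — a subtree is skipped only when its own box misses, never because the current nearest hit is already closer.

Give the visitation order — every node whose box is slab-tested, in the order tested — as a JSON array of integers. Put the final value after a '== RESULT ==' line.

Trace the traversal:
N0 x:[-3/2,17] y:[-13,13/2] z:[3/2,45/2] -> hit [3/2,13/2], descend [1, 6]
  N1 x:[-3/2,29/2] y:[-13,13/2] z:[16,45/2] -> miss, prune
  N6 x:[3,17] y:[-12,4] z:[3/2,11] -> hit [3,4], descend [5, 7]
    N5 x:[3,21/2] y:[-12,-15/2] z:[6,11] -> miss, prune
    N7 x:[7/2,17] y:[-4,4] z:[3/2,21/2] -> hit [7/2,4], descend [9, 14]
      N9 x:[11/2,17] y:[-4,0] z:[5,21/2] -> miss, prune
      N14 x:[7/2,12] y:[3/2,4] z:[3/2,9/2] -> hit [7/2,4] leaf, test {P0(miss), P10@t=7/2}

order=[0, 1, 6, 5, 7, 9, 14]  |boxes|=7  |leaves|=1  hit=P10

== RESULT ==
[0, 1, 6, 5, 7, 9, 14]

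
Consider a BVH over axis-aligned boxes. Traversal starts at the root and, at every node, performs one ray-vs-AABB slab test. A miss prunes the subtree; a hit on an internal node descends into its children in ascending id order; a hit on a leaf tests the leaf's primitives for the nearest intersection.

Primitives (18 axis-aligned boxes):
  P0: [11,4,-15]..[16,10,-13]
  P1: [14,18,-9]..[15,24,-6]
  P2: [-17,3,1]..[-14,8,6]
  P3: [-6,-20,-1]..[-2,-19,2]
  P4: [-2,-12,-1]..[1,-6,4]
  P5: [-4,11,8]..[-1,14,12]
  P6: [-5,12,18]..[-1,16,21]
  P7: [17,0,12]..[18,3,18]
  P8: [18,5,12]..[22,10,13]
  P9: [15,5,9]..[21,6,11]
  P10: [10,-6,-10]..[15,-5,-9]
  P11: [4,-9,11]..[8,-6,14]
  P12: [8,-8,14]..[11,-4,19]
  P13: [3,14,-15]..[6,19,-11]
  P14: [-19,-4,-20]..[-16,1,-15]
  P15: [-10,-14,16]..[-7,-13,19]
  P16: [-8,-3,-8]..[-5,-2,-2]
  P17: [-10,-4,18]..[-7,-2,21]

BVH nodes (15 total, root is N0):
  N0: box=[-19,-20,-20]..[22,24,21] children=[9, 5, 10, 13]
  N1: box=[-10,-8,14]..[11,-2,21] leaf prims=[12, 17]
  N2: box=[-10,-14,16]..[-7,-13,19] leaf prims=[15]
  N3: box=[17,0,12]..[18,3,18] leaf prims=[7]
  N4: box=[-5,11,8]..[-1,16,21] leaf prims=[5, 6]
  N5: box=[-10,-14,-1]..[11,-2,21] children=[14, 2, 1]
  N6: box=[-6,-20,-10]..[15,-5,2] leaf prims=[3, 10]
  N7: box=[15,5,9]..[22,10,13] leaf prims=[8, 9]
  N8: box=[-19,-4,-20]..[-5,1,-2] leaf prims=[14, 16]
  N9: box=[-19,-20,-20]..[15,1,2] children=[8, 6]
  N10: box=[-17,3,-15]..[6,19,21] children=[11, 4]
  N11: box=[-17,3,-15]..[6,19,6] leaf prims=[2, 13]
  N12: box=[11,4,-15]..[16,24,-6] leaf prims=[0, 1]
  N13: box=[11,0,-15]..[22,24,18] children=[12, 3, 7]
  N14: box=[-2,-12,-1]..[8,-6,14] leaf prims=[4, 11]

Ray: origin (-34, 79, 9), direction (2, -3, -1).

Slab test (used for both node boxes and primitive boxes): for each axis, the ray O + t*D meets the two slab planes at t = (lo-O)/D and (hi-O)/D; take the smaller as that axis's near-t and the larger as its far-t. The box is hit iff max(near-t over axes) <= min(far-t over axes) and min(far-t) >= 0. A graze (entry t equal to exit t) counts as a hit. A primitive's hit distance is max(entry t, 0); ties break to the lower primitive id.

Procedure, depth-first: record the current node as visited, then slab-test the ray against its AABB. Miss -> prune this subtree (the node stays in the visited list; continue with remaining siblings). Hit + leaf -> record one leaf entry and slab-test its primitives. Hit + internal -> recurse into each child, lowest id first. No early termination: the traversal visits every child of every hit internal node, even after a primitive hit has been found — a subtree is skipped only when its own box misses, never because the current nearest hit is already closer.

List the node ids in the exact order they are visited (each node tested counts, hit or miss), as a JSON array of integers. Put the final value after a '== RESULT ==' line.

Traverse from the root:
N0 x:[15/2,28] y:[55/3,33] z:[-12,29] -> hit [55/3,28], descend [5, 9, 10, 13]
  N5 x:[12,45/2] y:[27,31] z:[-12,10] -> miss, prune
  N9 x:[15/2,49/2] y:[26,33] z:[7,29] -> miss, prune
  N10 x:[17/2,20] y:[20,76/3] z:[-12,24] -> hit [20,20], descend [4, 11]
    N4 x:[29/2,33/2] y:[21,68/3] z:[-12,1] -> miss, prune
    N11 x:[17/2,20] y:[20,76/3] z:[3,24] -> hit [20,20] leaf, test {P2(miss), P13@t=20}
  N13 x:[45/2,28] y:[55/3,79/3] z:[-9,24] -> hit [45/2,24], descend [3, 7, 12]
    N3 x:[51/2,26] y:[76/3,79/3] z:[-9,-3] -> miss, prune
    N7 x:[49/2,28] y:[23,74/3] z:[-4,0] -> miss, prune
    N12 x:[45/2,25] y:[55/3,25] z:[15,24] -> hit [45/2,24] leaf, test {P0@t=23, P1(miss)}

order=[0, 5, 9, 10, 4, 11, 13, 3, 7, 12]  |boxes|=10  |leaves|=2  hit=P13

== RESULT ==
[0, 5, 9, 10, 4, 11, 13, 3, 7, 12]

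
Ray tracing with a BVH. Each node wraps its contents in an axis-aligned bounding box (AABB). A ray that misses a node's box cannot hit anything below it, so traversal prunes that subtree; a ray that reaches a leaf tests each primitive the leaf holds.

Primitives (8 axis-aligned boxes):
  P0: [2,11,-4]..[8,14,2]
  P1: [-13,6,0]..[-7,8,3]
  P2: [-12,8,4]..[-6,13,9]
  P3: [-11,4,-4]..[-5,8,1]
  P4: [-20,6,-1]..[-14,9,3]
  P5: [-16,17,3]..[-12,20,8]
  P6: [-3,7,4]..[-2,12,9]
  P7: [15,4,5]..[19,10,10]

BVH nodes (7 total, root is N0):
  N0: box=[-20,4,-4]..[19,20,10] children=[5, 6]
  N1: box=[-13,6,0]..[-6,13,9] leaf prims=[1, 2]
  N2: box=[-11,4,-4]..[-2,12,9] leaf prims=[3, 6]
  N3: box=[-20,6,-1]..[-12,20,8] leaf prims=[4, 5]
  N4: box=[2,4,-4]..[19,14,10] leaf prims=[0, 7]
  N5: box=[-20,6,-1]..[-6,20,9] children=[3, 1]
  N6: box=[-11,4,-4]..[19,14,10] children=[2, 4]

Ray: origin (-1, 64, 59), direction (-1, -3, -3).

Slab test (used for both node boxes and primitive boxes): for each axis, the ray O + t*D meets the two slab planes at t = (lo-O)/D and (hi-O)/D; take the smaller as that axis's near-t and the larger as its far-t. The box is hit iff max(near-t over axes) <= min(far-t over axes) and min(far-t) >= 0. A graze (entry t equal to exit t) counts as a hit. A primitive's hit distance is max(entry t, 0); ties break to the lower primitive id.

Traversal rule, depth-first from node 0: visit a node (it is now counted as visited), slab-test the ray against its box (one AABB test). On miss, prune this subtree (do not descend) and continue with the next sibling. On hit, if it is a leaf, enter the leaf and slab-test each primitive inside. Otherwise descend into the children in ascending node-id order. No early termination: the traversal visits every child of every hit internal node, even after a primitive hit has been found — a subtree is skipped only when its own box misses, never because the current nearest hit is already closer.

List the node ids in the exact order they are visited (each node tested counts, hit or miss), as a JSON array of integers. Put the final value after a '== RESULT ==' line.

Traverse from the root:
N0 x:[-20,19] y:[44/3,20] z:[49/3,21] -> hit [49/3,19], descend [5, 6]
  N5 x:[5,19] y:[44/3,58/3] z:[50/3,20] -> hit [50/3,19], descend [1, 3]
    N1 x:[5,12] y:[17,58/3] z:[50/3,59/3] -> miss, prune
    N3 x:[11,19] y:[44/3,58/3] z:[17,20] -> hit [17,19] leaf, test {P4@t=56/3, P5(miss)}
  N6 x:[-20,10] y:[50/3,20] z:[49/3,21] -> miss, prune

5 AABB tests over nodes [0, 5, 1, 3, 6]; 1 leaf entered; closest P4.

== RESULT ==
[0, 5, 1, 3, 6]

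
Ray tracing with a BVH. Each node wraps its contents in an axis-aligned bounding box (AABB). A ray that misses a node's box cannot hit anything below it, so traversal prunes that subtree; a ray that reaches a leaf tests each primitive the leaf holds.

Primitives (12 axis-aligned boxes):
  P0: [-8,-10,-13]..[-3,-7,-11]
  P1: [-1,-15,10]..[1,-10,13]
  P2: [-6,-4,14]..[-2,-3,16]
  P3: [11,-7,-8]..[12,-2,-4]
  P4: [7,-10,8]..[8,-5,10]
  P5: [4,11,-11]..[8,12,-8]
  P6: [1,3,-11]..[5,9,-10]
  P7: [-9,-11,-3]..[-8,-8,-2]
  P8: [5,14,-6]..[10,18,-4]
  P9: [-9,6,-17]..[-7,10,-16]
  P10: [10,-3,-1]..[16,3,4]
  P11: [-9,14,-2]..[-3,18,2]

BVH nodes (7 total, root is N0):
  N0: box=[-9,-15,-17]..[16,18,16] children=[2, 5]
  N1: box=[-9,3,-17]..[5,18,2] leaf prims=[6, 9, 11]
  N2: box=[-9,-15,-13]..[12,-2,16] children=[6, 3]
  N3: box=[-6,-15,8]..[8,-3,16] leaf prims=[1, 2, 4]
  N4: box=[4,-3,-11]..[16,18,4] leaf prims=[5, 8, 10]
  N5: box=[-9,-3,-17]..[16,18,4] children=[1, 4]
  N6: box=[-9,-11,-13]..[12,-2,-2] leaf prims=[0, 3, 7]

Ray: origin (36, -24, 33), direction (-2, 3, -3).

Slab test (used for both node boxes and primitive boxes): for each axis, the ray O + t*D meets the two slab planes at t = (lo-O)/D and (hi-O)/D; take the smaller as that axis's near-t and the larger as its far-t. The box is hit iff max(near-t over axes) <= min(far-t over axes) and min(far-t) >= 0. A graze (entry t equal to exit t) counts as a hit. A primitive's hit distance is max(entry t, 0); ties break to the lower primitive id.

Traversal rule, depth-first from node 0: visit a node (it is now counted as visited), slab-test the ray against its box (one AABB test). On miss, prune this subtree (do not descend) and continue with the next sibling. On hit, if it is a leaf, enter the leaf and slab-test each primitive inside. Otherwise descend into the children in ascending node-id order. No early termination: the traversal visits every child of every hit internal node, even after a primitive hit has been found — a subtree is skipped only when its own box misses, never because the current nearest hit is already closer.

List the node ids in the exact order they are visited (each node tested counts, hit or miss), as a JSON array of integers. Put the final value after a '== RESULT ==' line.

Traverse from the root:
N0 x:[10,45/2] y:[3,14] z:[17/3,50/3] -> hit [10,14], descend [2, 5]
  N2 x:[12,45/2] y:[3,22/3] z:[17/3,46/3] -> miss, prune
  N5 x:[10,45/2] y:[7,14] z:[29/3,50/3] -> hit [10,14], descend [1, 4]
    N1 x:[31/2,45/2] y:[9,14] z:[31/3,50/3] -> miss, prune
    N4 x:[10,16] y:[7,14] z:[29/3,44/3] -> hit [10,14] leaf, test {P5(miss), P8@t=13, P10(miss)}

order=[0, 2, 5, 1, 4]  |boxes|=5  |leaves|=1  hit=P8

== RESULT ==
[0, 2, 5, 1, 4]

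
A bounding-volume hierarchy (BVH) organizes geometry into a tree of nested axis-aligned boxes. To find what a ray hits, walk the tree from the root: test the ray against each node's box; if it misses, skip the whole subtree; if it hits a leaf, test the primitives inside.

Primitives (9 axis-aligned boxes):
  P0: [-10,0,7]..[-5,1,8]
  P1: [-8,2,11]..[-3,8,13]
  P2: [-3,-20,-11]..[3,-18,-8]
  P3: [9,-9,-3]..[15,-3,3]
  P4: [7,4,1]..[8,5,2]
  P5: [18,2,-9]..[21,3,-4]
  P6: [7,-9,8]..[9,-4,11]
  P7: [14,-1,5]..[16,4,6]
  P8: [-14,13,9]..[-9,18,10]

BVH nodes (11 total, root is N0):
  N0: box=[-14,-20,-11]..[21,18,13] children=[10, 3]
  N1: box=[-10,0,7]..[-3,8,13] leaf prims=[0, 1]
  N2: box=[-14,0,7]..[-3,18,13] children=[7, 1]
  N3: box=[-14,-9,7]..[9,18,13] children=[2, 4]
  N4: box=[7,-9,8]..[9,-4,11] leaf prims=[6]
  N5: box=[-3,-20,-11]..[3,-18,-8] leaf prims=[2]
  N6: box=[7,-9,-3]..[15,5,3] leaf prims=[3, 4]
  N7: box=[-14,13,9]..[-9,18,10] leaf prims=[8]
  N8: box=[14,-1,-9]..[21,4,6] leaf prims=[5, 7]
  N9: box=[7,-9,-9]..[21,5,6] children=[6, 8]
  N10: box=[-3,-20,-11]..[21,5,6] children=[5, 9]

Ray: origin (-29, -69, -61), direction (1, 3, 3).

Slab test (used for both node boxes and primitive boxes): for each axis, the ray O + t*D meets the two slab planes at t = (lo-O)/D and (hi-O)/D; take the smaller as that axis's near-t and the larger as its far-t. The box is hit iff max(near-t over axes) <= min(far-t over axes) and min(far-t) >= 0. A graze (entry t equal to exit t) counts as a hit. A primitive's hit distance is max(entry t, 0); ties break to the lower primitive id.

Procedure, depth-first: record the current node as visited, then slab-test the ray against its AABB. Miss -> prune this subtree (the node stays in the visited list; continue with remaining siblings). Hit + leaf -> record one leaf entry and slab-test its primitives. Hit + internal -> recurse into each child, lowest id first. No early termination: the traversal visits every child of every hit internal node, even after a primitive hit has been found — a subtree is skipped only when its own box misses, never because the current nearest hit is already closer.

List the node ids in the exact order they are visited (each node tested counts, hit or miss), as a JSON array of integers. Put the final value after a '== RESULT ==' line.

Trace the traversal:
N0 x:[15,50] y:[49/3,29] z:[50/3,74/3] -> hit [50/3,74/3], descend [3, 10]
  N3 x:[15,38] y:[20,29] z:[68/3,74/3] -> hit [68/3,74/3], descend [2, 4]
    N2 x:[15,26] y:[23,29] z:[68/3,74/3] -> hit [23,74/3], descend [1, 7]
      N1 x:[19,26] y:[23,77/3] z:[68/3,74/3] -> hit [23,74/3] leaf, test {P0@t=23, P1@t=24}
      N7 x:[15,20] y:[82/3,29] z:[70/3,71/3] -> miss, prune
    N4 x:[36,38] y:[20,65/3] z:[23,24] -> miss, prune
  N10 x:[26,50] y:[49/3,74/3] z:[50/3,67/3] -> miss, prune

Summary -> nodes [0, 3, 2, 1, 7, 4, 10]; box-tests=7; leaf-entries=1; first=P0

== RESULT ==
[0, 3, 2, 1, 7, 4, 10]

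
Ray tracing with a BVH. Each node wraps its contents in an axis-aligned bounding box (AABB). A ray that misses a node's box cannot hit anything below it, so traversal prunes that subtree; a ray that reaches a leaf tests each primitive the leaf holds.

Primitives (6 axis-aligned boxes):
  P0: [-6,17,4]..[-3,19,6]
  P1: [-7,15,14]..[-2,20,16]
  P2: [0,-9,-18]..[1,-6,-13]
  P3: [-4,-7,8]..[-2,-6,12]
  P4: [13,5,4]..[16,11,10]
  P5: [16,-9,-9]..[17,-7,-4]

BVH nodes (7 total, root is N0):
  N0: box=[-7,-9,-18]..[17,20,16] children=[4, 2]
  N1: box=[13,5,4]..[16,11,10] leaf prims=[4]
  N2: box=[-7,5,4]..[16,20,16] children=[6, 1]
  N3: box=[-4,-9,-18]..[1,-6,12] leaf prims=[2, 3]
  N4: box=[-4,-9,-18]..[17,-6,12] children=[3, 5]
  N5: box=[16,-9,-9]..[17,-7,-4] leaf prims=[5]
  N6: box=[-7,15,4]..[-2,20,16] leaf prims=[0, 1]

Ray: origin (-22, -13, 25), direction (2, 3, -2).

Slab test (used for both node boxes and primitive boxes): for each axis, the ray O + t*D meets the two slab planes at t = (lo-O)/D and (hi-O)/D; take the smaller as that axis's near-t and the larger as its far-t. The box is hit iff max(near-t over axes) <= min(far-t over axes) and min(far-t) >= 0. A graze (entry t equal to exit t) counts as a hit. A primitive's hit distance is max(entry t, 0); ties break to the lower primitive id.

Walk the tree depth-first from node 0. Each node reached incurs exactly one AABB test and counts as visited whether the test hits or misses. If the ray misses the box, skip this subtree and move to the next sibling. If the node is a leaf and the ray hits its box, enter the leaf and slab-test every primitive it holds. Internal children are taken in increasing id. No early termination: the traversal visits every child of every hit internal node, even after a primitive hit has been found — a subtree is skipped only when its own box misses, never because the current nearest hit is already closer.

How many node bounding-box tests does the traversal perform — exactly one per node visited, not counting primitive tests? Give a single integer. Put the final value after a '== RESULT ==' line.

Trace the traversal:
N0 x:[15/2,39/2] y:[4/3,11] z:[9/2,43/2] -> hit [15/2,11], descend [2, 4]
  N2 x:[15/2,19] y:[6,11] z:[9/2,21/2] -> hit [15/2,21/2], descend [1, 6]
    N1 x:[35/2,19] y:[6,8] z:[15/2,21/2] -> miss, prune
    N6 x:[15/2,10] y:[28/3,11] z:[9/2,21/2] -> hit [28/3,10] leaf, test {P0(miss), P1(miss)}
  N4 x:[9,39/2] y:[4/3,7/3] z:[13/2,43/2] -> miss, prune

Summary -> nodes [0, 2, 1, 6, 4]; box-tests=5; leaf-entries=1; first=miss

== RESULT ==
5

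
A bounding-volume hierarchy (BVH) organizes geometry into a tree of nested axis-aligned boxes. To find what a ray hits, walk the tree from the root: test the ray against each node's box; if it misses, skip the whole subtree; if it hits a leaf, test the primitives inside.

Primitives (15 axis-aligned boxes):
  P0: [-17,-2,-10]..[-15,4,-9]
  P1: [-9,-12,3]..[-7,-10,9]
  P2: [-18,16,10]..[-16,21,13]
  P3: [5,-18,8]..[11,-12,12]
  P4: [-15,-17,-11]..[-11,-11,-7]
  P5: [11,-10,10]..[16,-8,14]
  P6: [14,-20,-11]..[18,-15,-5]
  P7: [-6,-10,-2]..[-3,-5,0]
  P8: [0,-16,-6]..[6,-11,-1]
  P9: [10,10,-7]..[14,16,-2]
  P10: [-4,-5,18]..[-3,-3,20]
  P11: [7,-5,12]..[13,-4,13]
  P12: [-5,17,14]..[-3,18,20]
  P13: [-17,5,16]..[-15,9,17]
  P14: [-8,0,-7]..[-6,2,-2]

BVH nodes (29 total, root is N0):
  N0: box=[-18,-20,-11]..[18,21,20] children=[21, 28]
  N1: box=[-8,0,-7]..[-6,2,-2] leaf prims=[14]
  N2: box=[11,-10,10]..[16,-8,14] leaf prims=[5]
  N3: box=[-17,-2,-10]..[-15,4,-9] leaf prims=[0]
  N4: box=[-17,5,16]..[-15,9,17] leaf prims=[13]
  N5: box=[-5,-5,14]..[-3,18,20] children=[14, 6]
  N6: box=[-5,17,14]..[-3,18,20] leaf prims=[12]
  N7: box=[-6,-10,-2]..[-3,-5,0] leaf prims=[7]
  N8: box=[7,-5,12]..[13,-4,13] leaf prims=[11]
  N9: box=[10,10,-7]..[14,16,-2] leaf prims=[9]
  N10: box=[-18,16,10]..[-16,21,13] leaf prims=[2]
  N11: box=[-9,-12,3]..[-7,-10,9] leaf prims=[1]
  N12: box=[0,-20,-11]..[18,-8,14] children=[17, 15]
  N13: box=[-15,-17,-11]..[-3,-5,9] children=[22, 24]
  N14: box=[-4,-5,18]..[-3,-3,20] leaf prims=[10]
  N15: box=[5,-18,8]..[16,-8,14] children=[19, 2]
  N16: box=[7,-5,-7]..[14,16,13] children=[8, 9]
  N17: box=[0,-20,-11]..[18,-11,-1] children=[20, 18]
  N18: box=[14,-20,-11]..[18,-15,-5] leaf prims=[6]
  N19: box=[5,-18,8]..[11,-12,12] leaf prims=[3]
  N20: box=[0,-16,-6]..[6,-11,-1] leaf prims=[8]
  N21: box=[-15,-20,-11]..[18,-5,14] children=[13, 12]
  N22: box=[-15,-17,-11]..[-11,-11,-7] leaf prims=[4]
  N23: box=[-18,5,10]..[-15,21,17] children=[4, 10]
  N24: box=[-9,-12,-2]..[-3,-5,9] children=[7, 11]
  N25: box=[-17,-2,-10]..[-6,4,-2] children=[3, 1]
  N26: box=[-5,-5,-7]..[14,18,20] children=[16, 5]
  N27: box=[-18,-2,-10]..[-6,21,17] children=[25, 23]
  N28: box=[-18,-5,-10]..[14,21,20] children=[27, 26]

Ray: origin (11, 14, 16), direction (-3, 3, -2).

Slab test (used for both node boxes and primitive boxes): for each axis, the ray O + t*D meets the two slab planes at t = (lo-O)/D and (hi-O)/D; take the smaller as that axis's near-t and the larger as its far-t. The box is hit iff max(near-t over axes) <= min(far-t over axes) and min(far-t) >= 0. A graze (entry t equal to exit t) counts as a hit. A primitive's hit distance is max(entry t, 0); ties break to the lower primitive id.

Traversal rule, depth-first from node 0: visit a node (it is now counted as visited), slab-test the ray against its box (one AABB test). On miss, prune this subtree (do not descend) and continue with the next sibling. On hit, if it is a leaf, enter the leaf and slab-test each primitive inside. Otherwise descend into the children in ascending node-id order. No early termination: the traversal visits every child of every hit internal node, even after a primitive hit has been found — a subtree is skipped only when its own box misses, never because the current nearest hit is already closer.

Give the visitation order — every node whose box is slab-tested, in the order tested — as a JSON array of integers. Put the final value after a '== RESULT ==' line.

Traverse from the root:
N0 x:[-7/3,29/3] y:[-34/3,7/3] z:[-2,27/2] -> hit [-2,7/3], descend [21, 28]
  N21 x:[-7/3,26/3] y:[-34/3,-19/3] z:[1,27/2] -> miss, prune
  N28 x:[-1,29/3] y:[-19/3,7/3] z:[-2,13] -> hit [-1,7/3], descend [26, 27]
    N26 x:[-1,16/3] y:[-19/3,4/3] z:[-2,23/2] -> hit [-1,4/3], descend [5, 16]
      N5 x:[14/3,16/3] y:[-19/3,4/3] z:[-2,1] -> miss, prune
      N16 x:[-1,4/3] y:[-19/3,2/3] z:[3/2,23/2] -> miss, prune
    N27 x:[17/3,29/3] y:[-16/3,7/3] z:[-1/2,13] -> miss, prune

7 AABB tests over nodes [0, 21, 28, 26, 5, 16, 27]; 0 leaves entered; closest miss.

== RESULT ==
[0, 21, 28, 26, 5, 16, 27]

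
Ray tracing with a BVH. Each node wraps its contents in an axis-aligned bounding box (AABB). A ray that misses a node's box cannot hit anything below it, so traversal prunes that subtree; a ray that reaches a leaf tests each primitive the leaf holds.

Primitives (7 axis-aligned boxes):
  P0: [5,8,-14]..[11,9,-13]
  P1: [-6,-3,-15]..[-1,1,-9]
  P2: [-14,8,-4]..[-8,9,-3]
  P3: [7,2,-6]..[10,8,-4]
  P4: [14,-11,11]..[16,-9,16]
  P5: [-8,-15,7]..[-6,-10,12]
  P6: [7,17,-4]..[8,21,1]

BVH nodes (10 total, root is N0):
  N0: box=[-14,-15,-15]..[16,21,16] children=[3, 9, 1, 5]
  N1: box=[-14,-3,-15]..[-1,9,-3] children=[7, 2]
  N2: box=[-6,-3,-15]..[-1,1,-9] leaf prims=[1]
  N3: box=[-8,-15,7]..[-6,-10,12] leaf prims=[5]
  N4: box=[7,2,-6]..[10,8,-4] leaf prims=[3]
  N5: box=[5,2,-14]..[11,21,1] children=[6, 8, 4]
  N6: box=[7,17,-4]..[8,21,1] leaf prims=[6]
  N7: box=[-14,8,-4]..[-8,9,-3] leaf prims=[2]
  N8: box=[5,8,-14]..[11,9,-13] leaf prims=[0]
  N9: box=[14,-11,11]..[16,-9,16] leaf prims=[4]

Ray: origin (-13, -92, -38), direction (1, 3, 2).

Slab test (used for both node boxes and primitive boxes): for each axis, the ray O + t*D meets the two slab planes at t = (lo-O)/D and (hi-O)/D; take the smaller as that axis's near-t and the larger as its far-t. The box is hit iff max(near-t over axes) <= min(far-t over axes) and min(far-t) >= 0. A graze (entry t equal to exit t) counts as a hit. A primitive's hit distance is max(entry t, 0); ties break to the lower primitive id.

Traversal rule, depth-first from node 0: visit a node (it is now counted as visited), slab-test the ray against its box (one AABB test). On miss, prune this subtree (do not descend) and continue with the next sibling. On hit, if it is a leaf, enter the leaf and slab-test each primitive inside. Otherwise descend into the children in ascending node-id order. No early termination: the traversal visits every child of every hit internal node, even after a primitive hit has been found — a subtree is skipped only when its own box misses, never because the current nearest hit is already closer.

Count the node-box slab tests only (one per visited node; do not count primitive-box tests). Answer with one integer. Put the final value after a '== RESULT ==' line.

Walk:
N0 x:[-1,29] y:[77/3,113/3] z:[23/2,27] -> hit [77/3,27], descend [1, 3, 5, 9]
  N1 x:[-1,12] y:[89/3,101/3] z:[23/2,35/2] -> miss, prune
  N3 x:[5,7] y:[77/3,82/3] z:[45/2,25] -> miss, prune
  N5 x:[18,24] y:[94/3,113/3] z:[12,39/2] -> miss, prune
  N9 x:[27,29] y:[27,83/3] z:[49/2,27] -> hit [27,27] leaf, test {P4@t=27}

order=[0, 1, 3, 5, 9]  |boxes|=5  |leaves|=1  hit=P4

== RESULT ==
5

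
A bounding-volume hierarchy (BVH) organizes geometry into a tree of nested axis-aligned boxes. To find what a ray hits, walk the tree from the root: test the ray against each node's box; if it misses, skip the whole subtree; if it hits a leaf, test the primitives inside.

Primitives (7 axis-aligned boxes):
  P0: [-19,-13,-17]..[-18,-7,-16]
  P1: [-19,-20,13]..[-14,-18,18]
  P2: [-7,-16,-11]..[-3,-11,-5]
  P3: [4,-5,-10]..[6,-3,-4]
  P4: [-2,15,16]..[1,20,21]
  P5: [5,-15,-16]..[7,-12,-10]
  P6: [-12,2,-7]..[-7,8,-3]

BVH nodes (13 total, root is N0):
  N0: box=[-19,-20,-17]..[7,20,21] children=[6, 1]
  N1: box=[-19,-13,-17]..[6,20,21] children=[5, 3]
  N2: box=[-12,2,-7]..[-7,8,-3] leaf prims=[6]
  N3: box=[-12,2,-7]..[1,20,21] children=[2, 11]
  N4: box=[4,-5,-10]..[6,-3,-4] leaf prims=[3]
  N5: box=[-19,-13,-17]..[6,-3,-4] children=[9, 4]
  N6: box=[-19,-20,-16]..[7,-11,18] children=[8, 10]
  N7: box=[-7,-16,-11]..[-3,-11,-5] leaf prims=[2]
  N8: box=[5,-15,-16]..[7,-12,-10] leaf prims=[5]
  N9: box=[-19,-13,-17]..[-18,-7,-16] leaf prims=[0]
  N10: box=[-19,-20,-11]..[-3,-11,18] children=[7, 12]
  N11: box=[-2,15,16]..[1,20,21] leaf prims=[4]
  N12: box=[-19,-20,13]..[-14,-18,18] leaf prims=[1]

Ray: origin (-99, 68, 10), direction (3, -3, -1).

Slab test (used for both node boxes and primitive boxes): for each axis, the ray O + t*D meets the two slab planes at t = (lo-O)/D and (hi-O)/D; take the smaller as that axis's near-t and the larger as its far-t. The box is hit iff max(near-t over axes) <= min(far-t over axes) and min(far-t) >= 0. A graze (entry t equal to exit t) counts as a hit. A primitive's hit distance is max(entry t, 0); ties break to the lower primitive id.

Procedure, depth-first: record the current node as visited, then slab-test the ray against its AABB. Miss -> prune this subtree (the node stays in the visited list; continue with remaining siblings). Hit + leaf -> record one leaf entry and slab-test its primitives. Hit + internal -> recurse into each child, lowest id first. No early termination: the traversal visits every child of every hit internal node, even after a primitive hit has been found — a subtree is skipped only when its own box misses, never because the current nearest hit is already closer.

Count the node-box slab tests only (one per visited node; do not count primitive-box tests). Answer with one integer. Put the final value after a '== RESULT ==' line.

Trace the traversal:
N0 x:[80/3,106/3] y:[16,88/3] z:[-11,27] -> hit [80/3,27], descend [1, 6]
  N1 x:[80/3,35] y:[16,27] z:[-11,27] -> hit [80/3,27], descend [3, 5]
    N3 x:[29,100/3] y:[16,22] z:[-11,17] -> miss, prune
    N5 x:[80/3,35] y:[71/3,27] z:[14,27] -> hit [80/3,27], descend [4, 9]
      N4 x:[103/3,35] y:[71/3,73/3] z:[14,20] -> miss, prune
      N9 x:[80/3,27] y:[25,27] z:[26,27] -> hit [80/3,27] leaf, test {P0@t=80/3}
  N6 x:[80/3,106/3] y:[79/3,88/3] z:[-8,26] -> miss, prune

Visited [0, 1, 3, 5, 4, 9, 6]. Tests: 7 box, 1 leaf. Nearest: P0.

== RESULT ==
7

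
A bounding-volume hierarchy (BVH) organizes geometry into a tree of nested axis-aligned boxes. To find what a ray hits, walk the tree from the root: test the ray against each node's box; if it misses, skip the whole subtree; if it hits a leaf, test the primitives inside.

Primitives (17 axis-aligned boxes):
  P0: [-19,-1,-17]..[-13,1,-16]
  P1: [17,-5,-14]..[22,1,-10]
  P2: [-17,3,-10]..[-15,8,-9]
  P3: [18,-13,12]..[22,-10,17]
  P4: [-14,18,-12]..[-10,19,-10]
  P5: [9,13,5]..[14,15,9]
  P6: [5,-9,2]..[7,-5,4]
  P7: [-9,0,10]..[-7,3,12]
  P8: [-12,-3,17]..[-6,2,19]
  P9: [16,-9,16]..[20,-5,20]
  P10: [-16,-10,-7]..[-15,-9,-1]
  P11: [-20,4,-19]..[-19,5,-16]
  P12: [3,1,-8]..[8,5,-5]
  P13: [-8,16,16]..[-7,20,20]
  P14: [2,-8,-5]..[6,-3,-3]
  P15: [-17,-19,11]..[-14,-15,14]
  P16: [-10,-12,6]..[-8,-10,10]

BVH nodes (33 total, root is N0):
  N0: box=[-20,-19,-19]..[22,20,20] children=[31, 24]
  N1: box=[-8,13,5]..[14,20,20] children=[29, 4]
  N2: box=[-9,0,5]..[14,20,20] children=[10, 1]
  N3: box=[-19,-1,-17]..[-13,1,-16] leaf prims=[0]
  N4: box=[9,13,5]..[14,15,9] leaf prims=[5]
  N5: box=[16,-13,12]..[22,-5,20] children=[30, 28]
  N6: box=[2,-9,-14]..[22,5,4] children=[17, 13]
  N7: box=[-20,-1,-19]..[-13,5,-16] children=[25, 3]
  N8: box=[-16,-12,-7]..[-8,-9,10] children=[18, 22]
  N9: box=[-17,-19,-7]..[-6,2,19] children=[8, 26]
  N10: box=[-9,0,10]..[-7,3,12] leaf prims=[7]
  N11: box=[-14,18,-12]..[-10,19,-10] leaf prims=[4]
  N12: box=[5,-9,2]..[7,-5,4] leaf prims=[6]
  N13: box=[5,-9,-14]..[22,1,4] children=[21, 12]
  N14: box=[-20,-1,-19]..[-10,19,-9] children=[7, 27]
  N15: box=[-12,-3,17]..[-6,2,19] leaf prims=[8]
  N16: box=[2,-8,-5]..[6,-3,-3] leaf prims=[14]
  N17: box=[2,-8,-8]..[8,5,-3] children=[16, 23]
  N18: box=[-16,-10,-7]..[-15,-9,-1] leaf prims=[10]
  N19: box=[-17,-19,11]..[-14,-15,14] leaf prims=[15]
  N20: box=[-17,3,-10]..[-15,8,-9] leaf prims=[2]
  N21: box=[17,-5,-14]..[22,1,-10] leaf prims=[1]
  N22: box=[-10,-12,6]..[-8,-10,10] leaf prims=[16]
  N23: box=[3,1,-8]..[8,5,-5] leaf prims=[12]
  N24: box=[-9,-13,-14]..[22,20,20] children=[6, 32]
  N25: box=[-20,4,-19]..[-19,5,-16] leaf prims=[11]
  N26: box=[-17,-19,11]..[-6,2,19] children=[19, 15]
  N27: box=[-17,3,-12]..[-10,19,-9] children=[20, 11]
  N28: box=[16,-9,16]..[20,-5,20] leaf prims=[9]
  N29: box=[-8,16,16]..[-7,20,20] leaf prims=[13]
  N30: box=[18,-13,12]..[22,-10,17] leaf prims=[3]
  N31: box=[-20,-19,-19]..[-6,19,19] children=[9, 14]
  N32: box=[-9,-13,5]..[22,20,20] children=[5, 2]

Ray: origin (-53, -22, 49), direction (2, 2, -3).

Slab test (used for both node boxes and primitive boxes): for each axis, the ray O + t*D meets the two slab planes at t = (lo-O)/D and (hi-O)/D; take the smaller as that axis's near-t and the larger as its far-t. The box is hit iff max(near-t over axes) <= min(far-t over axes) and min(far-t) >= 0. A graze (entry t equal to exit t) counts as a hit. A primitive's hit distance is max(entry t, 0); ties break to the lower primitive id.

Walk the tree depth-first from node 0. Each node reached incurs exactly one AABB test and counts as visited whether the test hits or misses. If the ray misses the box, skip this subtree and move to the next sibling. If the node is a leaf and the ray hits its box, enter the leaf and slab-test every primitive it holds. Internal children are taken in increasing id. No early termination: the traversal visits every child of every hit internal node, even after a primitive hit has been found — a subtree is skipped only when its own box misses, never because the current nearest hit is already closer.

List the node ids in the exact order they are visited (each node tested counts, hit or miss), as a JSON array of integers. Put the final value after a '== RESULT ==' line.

Trace the traversal:
N0 x:[33/2,75/2] y:[3/2,21] z:[29/3,68/3] -> hit [33/2,21], descend [24, 31]
  N24 x:[22,75/2] y:[9/2,21] z:[29/3,21] -> miss, prune
  N31 x:[33/2,47/2] y:[3/2,41/2] z:[10,68/3] -> hit [33/2,41/2], descend [9, 14]
    N9 x:[18,47/2] y:[3/2,12] z:[10,56/3] -> miss, prune
    N14 x:[33/2,43/2] y:[21/2,41/2] z:[58/3,68/3] -> hit [58/3,41/2], descend [7, 27]
      N7 x:[33/2,20] y:[21/2,27/2] z:[65/3,68/3] -> miss, prune
      N27 x:[18,43/2] y:[25/2,41/2] z:[58/3,61/3] -> hit [58/3,61/3], descend [11, 20]
        N11 x:[39/2,43/2] y:[20,41/2] z:[59/3,61/3] -> hit [20,61/3] leaf, test {P4@t=20}
        N20 x:[18,19] y:[25/2,15] z:[58/3,59/3] -> miss, prune

order=[0, 24, 31, 9, 14, 7, 27, 11, 20]  |boxes|=9  |leaves|=1  hit=P4

== RESULT ==
[0, 24, 31, 9, 14, 7, 27, 11, 20]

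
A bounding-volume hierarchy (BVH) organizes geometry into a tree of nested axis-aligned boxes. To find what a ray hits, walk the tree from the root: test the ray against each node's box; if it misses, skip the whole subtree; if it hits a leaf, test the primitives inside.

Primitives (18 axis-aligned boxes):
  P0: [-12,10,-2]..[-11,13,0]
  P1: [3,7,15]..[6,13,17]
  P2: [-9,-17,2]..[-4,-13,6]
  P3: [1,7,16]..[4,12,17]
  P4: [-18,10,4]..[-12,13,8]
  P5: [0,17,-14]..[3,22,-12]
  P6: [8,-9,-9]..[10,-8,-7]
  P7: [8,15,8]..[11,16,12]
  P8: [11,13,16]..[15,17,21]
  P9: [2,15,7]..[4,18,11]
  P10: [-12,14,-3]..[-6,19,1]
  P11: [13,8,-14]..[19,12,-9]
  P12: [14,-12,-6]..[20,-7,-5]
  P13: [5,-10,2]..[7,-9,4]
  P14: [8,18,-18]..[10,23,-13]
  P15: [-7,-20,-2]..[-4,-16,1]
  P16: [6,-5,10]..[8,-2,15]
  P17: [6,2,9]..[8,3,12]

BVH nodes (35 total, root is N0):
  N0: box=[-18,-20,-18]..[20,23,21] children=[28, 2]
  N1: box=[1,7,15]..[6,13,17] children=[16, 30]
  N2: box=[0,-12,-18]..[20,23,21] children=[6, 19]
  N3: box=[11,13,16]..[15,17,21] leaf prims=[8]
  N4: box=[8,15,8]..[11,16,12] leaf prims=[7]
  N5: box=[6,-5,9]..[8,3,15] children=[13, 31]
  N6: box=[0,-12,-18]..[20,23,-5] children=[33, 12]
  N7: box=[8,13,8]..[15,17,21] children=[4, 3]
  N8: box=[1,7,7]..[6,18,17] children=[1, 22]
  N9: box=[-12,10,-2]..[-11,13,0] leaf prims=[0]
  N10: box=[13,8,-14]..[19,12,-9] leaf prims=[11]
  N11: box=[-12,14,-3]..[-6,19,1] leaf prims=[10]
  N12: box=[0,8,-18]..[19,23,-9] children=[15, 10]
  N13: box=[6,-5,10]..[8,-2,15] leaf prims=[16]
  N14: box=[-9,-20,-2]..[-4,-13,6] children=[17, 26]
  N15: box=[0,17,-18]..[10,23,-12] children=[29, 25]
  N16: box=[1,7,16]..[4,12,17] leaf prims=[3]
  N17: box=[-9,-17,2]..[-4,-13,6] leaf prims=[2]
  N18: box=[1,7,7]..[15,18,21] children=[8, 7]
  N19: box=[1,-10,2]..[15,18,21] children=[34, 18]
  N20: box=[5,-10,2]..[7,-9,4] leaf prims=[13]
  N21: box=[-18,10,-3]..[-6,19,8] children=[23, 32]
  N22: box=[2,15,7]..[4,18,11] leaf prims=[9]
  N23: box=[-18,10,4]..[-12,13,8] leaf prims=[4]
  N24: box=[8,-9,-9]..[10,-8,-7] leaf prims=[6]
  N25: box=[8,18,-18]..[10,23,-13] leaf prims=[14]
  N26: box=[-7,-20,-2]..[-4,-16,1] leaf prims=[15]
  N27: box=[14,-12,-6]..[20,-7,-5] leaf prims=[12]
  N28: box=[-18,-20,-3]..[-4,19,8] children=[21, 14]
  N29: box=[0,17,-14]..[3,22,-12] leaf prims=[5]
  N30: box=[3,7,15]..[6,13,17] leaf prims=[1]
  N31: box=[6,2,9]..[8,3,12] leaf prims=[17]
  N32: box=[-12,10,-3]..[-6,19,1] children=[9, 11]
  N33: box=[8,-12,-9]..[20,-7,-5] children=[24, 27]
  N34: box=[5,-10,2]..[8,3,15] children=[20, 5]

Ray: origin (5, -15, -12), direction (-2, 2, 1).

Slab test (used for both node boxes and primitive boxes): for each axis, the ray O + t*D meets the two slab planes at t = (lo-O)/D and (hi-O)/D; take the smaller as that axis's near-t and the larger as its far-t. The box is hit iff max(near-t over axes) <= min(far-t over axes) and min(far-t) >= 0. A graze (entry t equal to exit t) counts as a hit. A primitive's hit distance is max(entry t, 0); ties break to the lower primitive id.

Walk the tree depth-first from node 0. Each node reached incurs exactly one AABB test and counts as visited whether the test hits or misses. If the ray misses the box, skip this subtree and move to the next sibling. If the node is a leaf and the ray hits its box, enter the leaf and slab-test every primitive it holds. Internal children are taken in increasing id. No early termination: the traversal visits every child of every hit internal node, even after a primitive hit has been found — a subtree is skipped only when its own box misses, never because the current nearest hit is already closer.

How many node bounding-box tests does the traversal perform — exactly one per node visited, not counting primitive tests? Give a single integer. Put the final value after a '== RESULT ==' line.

Walk:
N0 x:[-15/2,23/2] y:[-5/2,19] z:[-6,33] -> hit [-5/2,23/2], descend [2, 28]
  N2 x:[-15/2,5/2] y:[3/2,19] z:[-6,33] -> hit [3/2,5/2], descend [6, 19]
    N6 x:[-15/2,5/2] y:[3/2,19] z:[-6,7] -> hit [3/2,5/2], descend [12, 33]
      N12 x:[-7,5/2] y:[23/2,19] z:[-6,3] -> miss, prune
      N33 x:[-15/2,-3/2] y:[3/2,4] z:[3,7] -> miss, prune
    N19 x:[-5,2] y:[5/2,33/2] z:[14,33] -> miss, prune
  N28 x:[9/2,23/2] y:[-5/2,17] z:[9,20] -> hit [9,23/2], descend [14, 21]
    N14 x:[9/2,7] y:[-5/2,1] z:[10,18] -> miss, prune
    N21 x:[11/2,23/2] y:[25/2,17] z:[9,20] -> miss, prune

Summary -> nodes [0, 2, 6, 12, 33, 19, 28, 14, 21]; box-tests=9; leaf-entries=0; first=miss

== RESULT ==
9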